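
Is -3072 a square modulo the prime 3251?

(-3072/3251)
  = -(3072/3251)    [3251 ≡ 3 mod 4 ⇒ (-1/3251) = -1]
  = -(3/3251)    [3251 ≡ 3 mod 8 ⇒ (2/3251)^10 = +1]
  = (3251/3)    [QR: both ≡ 3 mod 4, sign flips]
  = (2/3)    [3251 ≡ 2 mod 3]
  = -(1/3)    [3 ≡ 3 mod 8 ⇒ (2/3) = -1]
  = -1    [(1/3) = 1]
The Legendre symbol is -1, so x^2 ≡ -3072 (mod 3251) has no solution.

no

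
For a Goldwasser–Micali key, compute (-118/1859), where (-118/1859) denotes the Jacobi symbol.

Reduce the numerator: -118 ≡ 1741 (mod 1859), so (-118/1859) = (1741/1859).
1741 ≡ 1 (mod 4), so quadratic reciprocity gives (1741/1859) = (1859/1741). Reduce: 1859 ≡ 118 (mod 1741). Now have (118/1741).
Factor out 2: 118 = 2·59. Since 1741 ≡ 5 (mod 8), (2/1741) = -1. Now have -(59/1741).
1741 ≡ 1 (mod 4), so quadratic reciprocity gives (59/1741) = (1741/59). Reduce: 1741 ≡ 30 (mod 59). Now have -(30/59).
Factor out 2: 30 = 2·15. Since 59 ≡ 3 (mod 8), (2/59) = -1. Now have (15/59).
Both 15 ≡ 3 and 59 ≡ 3 (mod 4), so reciprocity gives (15/59) = -(59/15). Reduce: 59 ≡ 14 (mod 15). Now have -(14/15).
Factor out 2: 14 = 2·7. Since 15 ≡ 7 (mod 8), (2/15) = +1. Now have -(7/15).
Both 7 ≡ 3 and 15 ≡ 3 (mod 4), so reciprocity gives (7/15) = -(15/7). Reduce: 15 ≡ 1 (mod 7). Now have (1/7).
(1/7) = 1. Collecting the sign factors: 1.

1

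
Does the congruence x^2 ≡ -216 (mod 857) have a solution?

(-216/857)
  = (641/857)    [-216 ≡ 641 mod 857]
  = (857/641)    [QR: 641 ≡ 1 mod 4, sign kept]
  = (216/641)    [857 ≡ 216 mod 641]
  = (27/641)    [641 ≡ 1 mod 8 ⇒ (2/641)^3 = +1]
  = (641/27)    [QR: 641 ≡ 1 mod 4, sign kept]
  = (20/27)    [641 ≡ 20 mod 27]
  = (5/27)    [27 ≡ 3 mod 8 ⇒ (2/27)^2 = +1]
  = (27/5)    [QR: 5 ≡ 1 mod 4, sign kept]
  = (2/5)    [27 ≡ 2 mod 5]
  = -(1/5)    [5 ≡ 5 mod 8 ⇒ (2/5) = -1]
  = -1    [(1/5) = 1]
(-216/857) = -1, and 857 is prime, so -216 is not a quadratic residue mod 857.

no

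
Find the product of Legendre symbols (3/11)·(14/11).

By multiplicativity, (3·14/11) = (3/11)·(14/11).
First factor (3/11):
Both 3 ≡ 3 and 11 ≡ 3 (mod 4), so reciprocity gives (3/11) = -(11/3). Reduce: 11 ≡ 2 (mod 3). Now have -(2/3).
Factor out 2: 2 = 2. Since 3 ≡ 3 (mod 8), (2/3) = -1. Now have (1/3).
(1/3) = 1. Collecting the sign factors: 1.
Second factor (14/11):
Reduce the numerator: 14 ≡ 3 (mod 11), so (14/11) = (3/11).
Both 3 ≡ 3 and 11 ≡ 3 (mod 4), so reciprocity gives (3/11) = -(11/3). Reduce: 11 ≡ 2 (mod 3). Now have -(2/3).
Factor out 2: 2 = 2. Since 3 ≡ 3 (mod 8), (2/3) = -1. Now have (1/3).
(1/3) = 1. Collecting the sign factors: 1.
Product: (1)·(1) = 1.

1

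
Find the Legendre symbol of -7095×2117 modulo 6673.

-1

By multiplicativity, (-7095·2117/6673) = (-7095/6673)·(2117/6673).
First factor (-7095/6673):
(-7095/6673)
  = (6251/6673)    [-7095 ≡ 6251 mod 6673]
  = (6673/6251)    [QR: 6673 ≡ 1 mod 4, sign kept]
  = (422/6251)    [6673 ≡ 422 mod 6251]
  = -(211/6251)    [6251 ≡ 3 mod 8 ⇒ (2/6251) = -1]
  = (6251/211)    [QR: both ≡ 3 mod 4, sign flips]
  = (132/211)    [6251 ≡ 132 mod 211]
  = (33/211)    [211 ≡ 3 mod 8 ⇒ (2/211)^2 = +1]
  = (211/33)    [QR: 33 ≡ 1 mod 4, sign kept]
  = (13/33)    [211 ≡ 13 mod 33]
  = (33/13)    [QR: 13 ≡ 1 mod 4, sign kept]
  = (7/13)    [33 ≡ 7 mod 13]
  = (13/7)    [QR: 13 ≡ 1 mod 4, sign kept]
  = (6/7)    [13 ≡ 6 mod 7]
  = (3/7)    [7 ≡ 7 mod 8 ⇒ (2/7) = +1]
  = -(7/3)    [QR: both ≡ 3 mod 4, sign flips]
  = -(1/3)    [7 ≡ 1 mod 3]
  = -1    [(1/3) = 1]
Second factor (2117/6673):
(2117/6673)
  = (6673/2117)    [QR: 2117 ≡ 1 mod 4, sign kept]
  = (322/2117)    [6673 ≡ 322 mod 2117]
  = -(161/2117)    [2117 ≡ 5 mod 8 ⇒ (2/2117) = -1]
  = -(2117/161)    [QR: 161 ≡ 1 mod 4, sign kept]
  = -(24/161)    [2117 ≡ 24 mod 161]
  = -(3/161)    [161 ≡ 1 mod 8 ⇒ (2/161)^3 = +1]
  = -(161/3)    [QR: 161 ≡ 1 mod 4, sign kept]
  = -(2/3)    [161 ≡ 2 mod 3]
  = (1/3)    [3 ≡ 3 mod 8 ⇒ (2/3) = -1]
  = 1    [(1/3) = 1]
Product: (-1)·(1) = -1.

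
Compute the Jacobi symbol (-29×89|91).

-1

By multiplicativity, (-29·89|91) = (-29|91)·(89|91).
First factor (-29|91):
(-29|91)
  = (62|91)    [-29 ≡ 62 mod 91]
  = -(31|91)    [91 ≡ 3 mod 8 ⇒ (2|91) = -1]
  = (91|31)    [QR: both ≡ 3 mod 4, sign flips]
  = (29|31)    [91 ≡ 29 mod 31]
  = (31|29)    [QR: 29 ≡ 1 mod 4, sign kept]
  = (2|29)    [31 ≡ 2 mod 29]
  = -(1|29)    [29 ≡ 5 mod 8 ⇒ (2|29) = -1]
  = -1    [(1|29) = 1]
Second factor (89|91):
(89|91)
  = (91|89)    [QR: 89 ≡ 1 mod 4, sign kept]
  = (2|89)    [91 ≡ 2 mod 89]
  = (1|89)    [89 ≡ 1 mod 8 ⇒ (2|89) = +1]
  = 1    [(1|89) = 1]
Product: (-1)·(1) = -1.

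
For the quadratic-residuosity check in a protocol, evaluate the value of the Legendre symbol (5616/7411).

-1

(5616/7411)
  = (351/7411)    [7411 ≡ 3 mod 8 ⇒ (2/7411)^4 = +1]
  = -(7411/351)    [QR: both ≡ 3 mod 4, sign flips]
  = -(40/351)    [7411 ≡ 40 mod 351]
  = -(5/351)    [351 ≡ 7 mod 8 ⇒ (2/351)^3 = +1]
  = -(351/5)    [QR: 5 ≡ 1 mod 4, sign kept]
  = -(1/5)    [351 ≡ 1 mod 5]
  = -1    [(1/5) = 1]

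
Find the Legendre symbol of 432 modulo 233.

-1

(432|233)
  = (199|233)    [432 ≡ 199 mod 233]
  = (233|199)    [QR: 233 ≡ 1 mod 4, sign kept]
  = (34|199)    [233 ≡ 34 mod 199]
  = (17|199)    [199 ≡ 7 mod 8 ⇒ (2|199) = +1]
  = (199|17)    [QR: 17 ≡ 1 mod 4, sign kept]
  = (12|17)    [199 ≡ 12 mod 17]
  = (3|17)    [17 ≡ 1 mod 8 ⇒ (2|17)^2 = +1]
  = (17|3)    [QR: 17 ≡ 1 mod 4, sign kept]
  = (2|3)    [17 ≡ 2 mod 3]
  = -(1|3)    [3 ≡ 3 mod 8 ⇒ (2|3) = -1]
  = -1    [(1|3) = 1]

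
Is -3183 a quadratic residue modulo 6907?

yes

Pull out -1: (-3183/6907) = (-1/6907)·(3183/6907). Since 6907 ≡ 3 (mod 4), (-1/6907) = -1. Now have -(3183/6907).
Both 3183 ≡ 3 and 6907 ≡ 3 (mod 4), so reciprocity gives (3183/6907) = -(6907/3183). Reduce: 6907 ≡ 541 (mod 3183). Now have (541/3183).
541 ≡ 1 (mod 4), so quadratic reciprocity gives (541/3183) = (3183/541). Reduce: 3183 ≡ 478 (mod 541). Now have (478/541).
Factor out 2: 478 = 2·239. Since 541 ≡ 5 (mod 8), (2/541) = -1. Now have -(239/541).
541 ≡ 1 (mod 4), so quadratic reciprocity gives (239/541) = (541/239). Reduce: 541 ≡ 63 (mod 239). Now have -(63/239).
Both 63 ≡ 3 and 239 ≡ 3 (mod 4), so reciprocity gives (63/239) = -(239/63). Reduce: 239 ≡ 50 (mod 63). Now have (50/63).
Factor out 2: 50 = 2·25. Since 63 ≡ 7 (mod 8), (2/63) = +1. Now have (25/63).
25 ≡ 1 (mod 4), so quadratic reciprocity gives (25/63) = (63/25). Reduce: 63 ≡ 13 (mod 25). Now have (13/25).
13 ≡ 1 (mod 4), so quadratic reciprocity gives (13/25) = (25/13). Reduce: 25 ≡ 12 (mod 13). Now have (12/13).
Factor out 2: 12 = 2^2·3. Since 13 ≡ 5 (mod 8), (2/13) = -1, and (2/13)^2 = +1. Now have (3/13).
13 ≡ 1 (mod 4), so quadratic reciprocity gives (3/13) = (13/3). Reduce: 13 ≡ 1 (mod 3). Now have (1/3).
(1/3) = 1. Collecting the sign factors: 1.
The Legendre symbol is 1, so x^2 ≡ -3183 (mod 6907) has solution.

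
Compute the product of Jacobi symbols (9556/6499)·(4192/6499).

-1

By multiplicativity, (9556·4192/6499) = (9556/6499)·(4192/6499).
First factor (9556/6499):
(9556/6499)
  = (3057/6499)    [9556 ≡ 3057 mod 6499]
  = (6499/3057)    [QR: 3057 ≡ 1 mod 4, sign kept]
  = (385/3057)    [6499 ≡ 385 mod 3057]
  = (3057/385)    [QR: 385 ≡ 1 mod 4, sign kept]
  = (362/385)    [3057 ≡ 362 mod 385]
  = (181/385)    [385 ≡ 1 mod 8 ⇒ (2/385) = +1]
  = (385/181)    [QR: 181 ≡ 1 mod 4, sign kept]
  = (23/181)    [385 ≡ 23 mod 181]
  = (181/23)    [QR: 181 ≡ 1 mod 4, sign kept]
  = (20/23)    [181 ≡ 20 mod 23]
  = (5/23)    [23 ≡ 7 mod 8 ⇒ (2/23)^2 = +1]
  = (23/5)    [QR: 5 ≡ 1 mod 4, sign kept]
  = (3/5)    [23 ≡ 3 mod 5]
  = (5/3)    [QR: 5 ≡ 1 mod 4, sign kept]
  = (2/3)    [5 ≡ 2 mod 3]
  = -(1/3)    [3 ≡ 3 mod 8 ⇒ (2/3) = -1]
  = -1    [(1/3) = 1]
Second factor (4192/6499):
(4192/6499)
  = -(131/6499)    [6499 ≡ 3 mod 8 ⇒ (2/6499)^5 = -1]
  = (6499/131)    [QR: both ≡ 3 mod 4, sign flips]
  = (80/131)    [6499 ≡ 80 mod 131]
  = (5/131)    [131 ≡ 3 mod 8 ⇒ (2/131)^4 = +1]
  = (131/5)    [QR: 5 ≡ 1 mod 4, sign kept]
  = (1/5)    [131 ≡ 1 mod 5]
  = 1    [(1/5) = 1]
Product: (-1)·(1) = -1.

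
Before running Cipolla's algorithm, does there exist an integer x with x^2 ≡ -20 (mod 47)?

(-20/47)
  = -(20/47)    [47 ≡ 3 mod 4 ⇒ (-1/47) = -1]
  = -(5/47)    [47 ≡ 7 mod 8 ⇒ (2/47)^2 = +1]
  = -(47/5)    [QR: 5 ≡ 1 mod 4, sign kept]
  = -(2/5)    [47 ≡ 2 mod 5]
  = (1/5)    [5 ≡ 5 mod 8 ⇒ (2/5) = -1]
  = 1    [(1/5) = 1]
(-20/47) = 1, and 47 is prime, so -20 is a quadratic residue mod 47.

yes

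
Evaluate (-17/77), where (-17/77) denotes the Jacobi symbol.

(-17/77)
  = (60/77)    [-17 ≡ 60 mod 77]
  = (15/77)    [77 ≡ 5 mod 8 ⇒ (2/77)^2 = +1]
  = (77/15)    [QR: 77 ≡ 1 mod 4, sign kept]
  = (2/15)    [77 ≡ 2 mod 15]
  = (1/15)    [15 ≡ 7 mod 8 ⇒ (2/15) = +1]
  = 1    [(1/15) = 1]

1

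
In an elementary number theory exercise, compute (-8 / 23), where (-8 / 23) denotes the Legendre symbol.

(-8 / 23)
  = -(8 / 23)    [23 ≡ 3 mod 4 ⇒ (-1 / 23) = -1]
  = -(1 / 23)    [23 ≡ 7 mod 8 ⇒ (2 / 23)^3 = +1]
  = -1    [(1 / 23) = 1]

-1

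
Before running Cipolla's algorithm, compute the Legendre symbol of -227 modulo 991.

-1

(-227/991)
  = (764/991)    [-227 ≡ 764 mod 991]
  = (191/991)    [991 ≡ 7 mod 8 ⇒ (2/991)^2 = +1]
  = -(991/191)    [QR: both ≡ 3 mod 4, sign flips]
  = -(36/191)    [991 ≡ 36 mod 191]
  = -(9/191)    [191 ≡ 7 mod 8 ⇒ (2/191)^2 = +1]
  = -(191/9)    [QR: 9 ≡ 1 mod 4, sign kept]
  = -(2/9)    [191 ≡ 2 mod 9]
  = -(1/9)    [9 ≡ 1 mod 8 ⇒ (2/9) = +1]
  = -1    [(1/9) = 1]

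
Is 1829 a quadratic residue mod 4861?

no

(1829/4861)
  = (4861/1829)    [QR: 1829 ≡ 1 mod 4, sign kept]
  = (1203/1829)    [4861 ≡ 1203 mod 1829]
  = (1829/1203)    [QR: 1829 ≡ 1 mod 4, sign kept]
  = (626/1203)    [1829 ≡ 626 mod 1203]
  = -(313/1203)    [1203 ≡ 3 mod 8 ⇒ (2/1203) = -1]
  = -(1203/313)    [QR: 313 ≡ 1 mod 4, sign kept]
  = -(264/313)    [1203 ≡ 264 mod 313]
  = -(33/313)    [313 ≡ 1 mod 8 ⇒ (2/313)^3 = +1]
  = -(313/33)    [QR: 33 ≡ 1 mod 4, sign kept]
  = -(16/33)    [313 ≡ 16 mod 33]
  = -(1/33)    [33 ≡ 1 mod 8 ⇒ (2/33)^4 = +1]
  = -1    [(1/33) = 1]
(1829/4861) = -1, and 4861 is prime, so 1829 is not a quadratic residue mod 4861.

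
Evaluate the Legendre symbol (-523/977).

1

(-523/977)
  = (454/977)    [-523 ≡ 454 mod 977]
  = (227/977)    [977 ≡ 1 mod 8 ⇒ (2/977) = +1]
  = (977/227)    [QR: 977 ≡ 1 mod 4, sign kept]
  = (69/227)    [977 ≡ 69 mod 227]
  = (227/69)    [QR: 69 ≡ 1 mod 4, sign kept]
  = (20/69)    [227 ≡ 20 mod 69]
  = (5/69)    [69 ≡ 5 mod 8 ⇒ (2/69)^2 = +1]
  = (69/5)    [QR: 5 ≡ 1 mod 4, sign kept]
  = (4/5)    [69 ≡ 4 mod 5]
  = (1/5)    [5 ≡ 5 mod 8 ⇒ (2/5)^2 = +1]
  = 1    [(1/5) = 1]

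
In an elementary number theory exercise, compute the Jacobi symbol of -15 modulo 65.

0

(-15/65)
  = (50/65)    [-15 ≡ 50 mod 65]
  = (25/65)    [65 ≡ 1 mod 8 ⇒ (2/65) = +1]
  = (65/25)    [QR: 25 ≡ 1 mod 4, sign kept]
  = (15/25)    [65 ≡ 15 mod 25]
  = (25/15)    [QR: 25 ≡ 1 mod 4, sign kept]
  = (10/15)    [25 ≡ 10 mod 15]
  = (5/15)    [15 ≡ 7 mod 8 ⇒ (2/15) = +1]
  = (15/5)    [QR: 5 ≡ 1 mod 4, sign kept]
  = (0/5)    [15 ≡ 0 mod 5]
  = 0    [numerator 0, gcd > 1]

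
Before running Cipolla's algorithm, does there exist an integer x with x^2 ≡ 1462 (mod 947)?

no

Reduce the numerator: 1462 ≡ 515 (mod 947), so (1462|947) = (515|947).
Both 515 ≡ 3 and 947 ≡ 3 (mod 4), so reciprocity gives (515|947) = -(947|515). Reduce: 947 ≡ 432 (mod 515). Now have -(432|515).
Factor out 2: 432 = 2^4·27. Since 515 ≡ 3 (mod 8), (2|515) = -1, and (2|515)^4 = +1. Now have -(27|515).
Both 27 ≡ 3 and 515 ≡ 3 (mod 4), so reciprocity gives (27|515) = -(515|27). Reduce: 515 ≡ 2 (mod 27). Now have (2|27).
Factor out 2: 2 = 2. Since 27 ≡ 3 (mod 8), (2|27) = -1. Now have -(1|27).
(1|27) = 1. Collecting the sign factors: -1.
(1462|947) = -1, and 947 is prime, so 1462 is not a quadratic residue mod 947.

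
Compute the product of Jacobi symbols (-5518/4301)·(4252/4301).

-1

By multiplicativity, (-5518·4252/4301) = (-5518/4301)·(4252/4301).
First factor (-5518/4301):
Pull out -1: (-5518/4301) = (-1/4301)·(5518/4301). Since 4301 ≡ 1 (mod 4), (-1/4301) = +1. Now have (5518/4301).
Reduce the numerator: 5518 ≡ 1217 (mod 4301), so (5518/4301) = (1217/4301).
1217 ≡ 1 (mod 4), so quadratic reciprocity gives (1217/4301) = (4301/1217). Reduce: 4301 ≡ 650 (mod 1217). Now have (650/1217).
Factor out 2: 650 = 2·325. Since 1217 ≡ 1 (mod 8), (2/1217) = +1. Now have (325/1217).
325 ≡ 1 (mod 4), so quadratic reciprocity gives (325/1217) = (1217/325). Reduce: 1217 ≡ 242 (mod 325). Now have (242/325).
Factor out 2: 242 = 2·121. Since 325 ≡ 5 (mod 8), (2/325) = -1. Now have -(121/325).
121 ≡ 1 (mod 4), so quadratic reciprocity gives (121/325) = (325/121). Reduce: 325 ≡ 83 (mod 121). Now have -(83/121).
121 ≡ 1 (mod 4), so quadratic reciprocity gives (83/121) = (121/83). Reduce: 121 ≡ 38 (mod 83). Now have -(38/83).
Factor out 2: 38 = 2·19. Since 83 ≡ 3 (mod 8), (2/83) = -1. Now have (19/83).
Both 19 ≡ 3 and 83 ≡ 3 (mod 4), so reciprocity gives (19/83) = -(83/19). Reduce: 83 ≡ 7 (mod 19). Now have -(7/19).
Both 7 ≡ 3 and 19 ≡ 3 (mod 4), so reciprocity gives (7/19) = -(19/7). Reduce: 19 ≡ 5 (mod 7). Now have (5/7).
5 ≡ 1 (mod 4), so quadratic reciprocity gives (5/7) = (7/5). Reduce: 7 ≡ 2 (mod 5). Now have (2/5).
Factor out 2: 2 = 2. Since 5 ≡ 5 (mod 8), (2/5) = -1. Now have -(1/5).
(1/5) = 1. Collecting the sign factors: -1.
Second factor (4252/4301):
Factor out 2: 4252 = 2^2·1063. Since 4301 ≡ 5 (mod 8), (2/4301) = -1, and (2/4301)^2 = +1. Now have (1063/4301).
4301 ≡ 1 (mod 4), so quadratic reciprocity gives (1063/4301) = (4301/1063). Reduce: 4301 ≡ 49 (mod 1063). Now have (49/1063).
49 ≡ 1 (mod 4), so quadratic reciprocity gives (49/1063) = (1063/49). Reduce: 1063 ≡ 34 (mod 49). Now have (34/49).
Factor out 2: 34 = 2·17. Since 49 ≡ 1 (mod 8), (2/49) = +1. Now have (17/49).
17 ≡ 1 (mod 4), so quadratic reciprocity gives (17/49) = (49/17). Reduce: 49 ≡ 15 (mod 17). Now have (15/17).
17 ≡ 1 (mod 4), so quadratic reciprocity gives (15/17) = (17/15). Reduce: 17 ≡ 2 (mod 15). Now have (2/15).
Factor out 2: 2 = 2. Since 15 ≡ 7 (mod 8), (2/15) = +1. Now have (1/15).
(1/15) = 1. Collecting the sign factors: 1.
Product: (-1)·(1) = -1.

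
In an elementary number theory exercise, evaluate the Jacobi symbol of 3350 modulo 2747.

Reduce the numerator: 3350 ≡ 603 (mod 2747), so (3350 / 2747) = (603 / 2747).
Both 603 ≡ 3 and 2747 ≡ 3 (mod 4), so reciprocity gives (603 / 2747) = -(2747 / 603). Reduce: 2747 ≡ 335 (mod 603). Now have -(335 / 603).
Both 335 ≡ 3 and 603 ≡ 3 (mod 4), so reciprocity gives (335 / 603) = -(603 / 335). Reduce: 603 ≡ 268 (mod 335). Now have (268 / 335).
Factor out 2: 268 = 2^2·67. Since 335 ≡ 7 (mod 8), (2 / 335) = +1, and (2 / 335)^2 = +1. Now have (67 / 335).
Both 67 ≡ 3 and 335 ≡ 3 (mod 4), so reciprocity gives (67 / 335) = -(335 / 67). Reduce: 335 ≡ 0 (mod 67). Now have -(0 / 67).
The numerator is now 0 with denominator 67 > 1: the symbol is 0.

0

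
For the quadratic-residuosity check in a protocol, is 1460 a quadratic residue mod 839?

yes

(1460|839)
  = (621|839)    [1460 ≡ 621 mod 839]
  = (839|621)    [QR: 621 ≡ 1 mod 4, sign kept]
  = (218|621)    [839 ≡ 218 mod 621]
  = -(109|621)    [621 ≡ 5 mod 8 ⇒ (2|621) = -1]
  = -(621|109)    [QR: 109 ≡ 1 mod 4, sign kept]
  = -(76|109)    [621 ≡ 76 mod 109]
  = -(19|109)    [109 ≡ 5 mod 8 ⇒ (2|109)^2 = +1]
  = -(109|19)    [QR: 109 ≡ 1 mod 4, sign kept]
  = -(14|19)    [109 ≡ 14 mod 19]
  = (7|19)    [19 ≡ 3 mod 8 ⇒ (2|19) = -1]
  = -(19|7)    [QR: both ≡ 3 mod 4, sign flips]
  = -(5|7)    [19 ≡ 5 mod 7]
  = -(7|5)    [QR: 5 ≡ 1 mod 4, sign kept]
  = -(2|5)    [7 ≡ 2 mod 5]
  = (1|5)    [5 ≡ 5 mod 8 ⇒ (2|5) = -1]
  = 1    [(1|5) = 1]
(1460|839) = 1, and 839 is prime, so 1460 is a quadratic residue mod 839.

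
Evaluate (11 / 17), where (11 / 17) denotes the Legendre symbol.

17 ≡ 1 (mod 4), so quadratic reciprocity gives (11 / 17) = (17 / 11). Reduce: 17 ≡ 6 (mod 11). Now have (6 / 11).
Factor out 2: 6 = 2·3. Since 11 ≡ 3 (mod 8), (2 / 11) = -1. Now have -(3 / 11).
Both 3 ≡ 3 and 11 ≡ 3 (mod 4), so reciprocity gives (3 / 11) = -(11 / 3). Reduce: 11 ≡ 2 (mod 3). Now have (2 / 3).
Factor out 2: 2 = 2. Since 3 ≡ 3 (mod 8), (2 / 3) = -1. Now have -(1 / 3).
(1 / 3) = 1. Collecting the sign factors: -1.

-1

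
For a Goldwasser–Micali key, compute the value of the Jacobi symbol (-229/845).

Pull out -1: (-229/845) = (-1/845)·(229/845). Since 845 ≡ 1 (mod 4), (-1/845) = +1. Now have (229/845).
229 ≡ 1 (mod 4), so quadratic reciprocity gives (229/845) = (845/229). Reduce: 845 ≡ 158 (mod 229). Now have (158/229).
Factor out 2: 158 = 2·79. Since 229 ≡ 5 (mod 8), (2/229) = -1. Now have -(79/229).
229 ≡ 1 (mod 4), so quadratic reciprocity gives (79/229) = (229/79). Reduce: 229 ≡ 71 (mod 79). Now have -(71/79).
Both 71 ≡ 3 and 79 ≡ 3 (mod 4), so reciprocity gives (71/79) = -(79/71). Reduce: 79 ≡ 8 (mod 71). Now have (8/71).
Factor out 2: 8 = 2^3. Since 71 ≡ 7 (mod 8), (2/71) = +1, and (2/71)^3 = +1. Now have (1/71).
(1/71) = 1. Collecting the sign factors: 1.

1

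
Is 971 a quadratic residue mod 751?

no

Reduce the numerator: 971 ≡ 220 (mod 751), so (971/751) = (220/751).
Factor out 2: 220 = 2^2·55. Since 751 ≡ 7 (mod 8), (2/751) = +1, and (2/751)^2 = +1. Now have (55/751).
Both 55 ≡ 3 and 751 ≡ 3 (mod 4), so reciprocity gives (55/751) = -(751/55). Reduce: 751 ≡ 36 (mod 55). Now have -(36/55).
Factor out 2: 36 = 2^2·9. Since 55 ≡ 7 (mod 8), (2/55) = +1, and (2/55)^2 = +1. Now have -(9/55).
9 ≡ 1 (mod 4), so quadratic reciprocity gives (9/55) = (55/9). Reduce: 55 ≡ 1 (mod 9). Now have -(1/9).
(1/9) = 1. Collecting the sign factors: -1.
The Legendre symbol is -1, so x^2 ≡ 971 (mod 751) has no solution.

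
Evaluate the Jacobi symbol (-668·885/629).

By multiplicativity, (-668·885/629) = (-668/629)·(885/629).
First factor (-668/629):
Pull out -1: (-668/629) = (-1/629)·(668/629). Since 629 ≡ 1 (mod 4), (-1/629) = +1. Now have (668/629).
Reduce the numerator: 668 ≡ 39 (mod 629), so (668/629) = (39/629).
629 ≡ 1 (mod 4), so quadratic reciprocity gives (39/629) = (629/39). Reduce: 629 ≡ 5 (mod 39). Now have (5/39).
5 ≡ 1 (mod 4), so quadratic reciprocity gives (5/39) = (39/5). Reduce: 39 ≡ 4 (mod 5). Now have (4/5).
Factor out 2: 4 = 2^2. Since 5 ≡ 5 (mod 8), (2/5) = -1, and (2/5)^2 = +1. Now have (1/5).
(1/5) = 1. Collecting the sign factors: 1.
Second factor (885/629):
Reduce the numerator: 885 ≡ 256 (mod 629), so (885/629) = (256/629).
Factor out 2: 256 = 2^8. Since 629 ≡ 5 (mod 8), (2/629) = -1, and (2/629)^8 = +1. Now have (1/629).
(1/629) = 1. Collecting the sign factors: 1.
Product: (1)·(1) = 1.

1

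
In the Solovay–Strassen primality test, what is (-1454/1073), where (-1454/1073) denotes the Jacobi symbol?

1

(-1454/1073)
  = (1454/1073)    [1073 ≡ 1 mod 4 ⇒ (-1/1073) = +1]
  = (381/1073)    [1454 ≡ 381 mod 1073]
  = (1073/381)    [QR: 381 ≡ 1 mod 4, sign kept]
  = (311/381)    [1073 ≡ 311 mod 381]
  = (381/311)    [QR: 381 ≡ 1 mod 4, sign kept]
  = (70/311)    [381 ≡ 70 mod 311]
  = (35/311)    [311 ≡ 7 mod 8 ⇒ (2/311) = +1]
  = -(311/35)    [QR: both ≡ 3 mod 4, sign flips]
  = -(31/35)    [311 ≡ 31 mod 35]
  = (35/31)    [QR: both ≡ 3 mod 4, sign flips]
  = (4/31)    [35 ≡ 4 mod 31]
  = (1/31)    [31 ≡ 7 mod 8 ⇒ (2/31)^2 = +1]
  = 1    [(1/31) = 1]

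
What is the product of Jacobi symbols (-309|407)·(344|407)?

By multiplicativity, (-309·344|407) = (-309|407)·(344|407).
First factor (-309|407):
(-309|407)
  = (98|407)    [-309 ≡ 98 mod 407]
  = (49|407)    [407 ≡ 7 mod 8 ⇒ (2|407) = +1]
  = (407|49)    [QR: 49 ≡ 1 mod 4, sign kept]
  = (15|49)    [407 ≡ 15 mod 49]
  = (49|15)    [QR: 49 ≡ 1 mod 4, sign kept]
  = (4|15)    [49 ≡ 4 mod 15]
  = (1|15)    [15 ≡ 7 mod 8 ⇒ (2|15)^2 = +1]
  = 1    [(1|15) = 1]
Second factor (344|407):
(344|407)
  = (43|407)    [407 ≡ 7 mod 8 ⇒ (2|407)^3 = +1]
  = -(407|43)    [QR: both ≡ 3 mod 4, sign flips]
  = -(20|43)    [407 ≡ 20 mod 43]
  = -(5|43)    [43 ≡ 3 mod 8 ⇒ (2|43)^2 = +1]
  = -(43|5)    [QR: 5 ≡ 1 mod 4, sign kept]
  = -(3|5)    [43 ≡ 3 mod 5]
  = -(5|3)    [QR: 5 ≡ 1 mod 4, sign kept]
  = -(2|3)    [5 ≡ 2 mod 3]
  = (1|3)    [3 ≡ 3 mod 8 ⇒ (2|3) = -1]
  = 1    [(1|3) = 1]
Product: (1)·(1) = 1.

1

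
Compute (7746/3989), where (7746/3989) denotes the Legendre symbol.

-1

(7746/3989)
  = (3757/3989)    [7746 ≡ 3757 mod 3989]
  = (3989/3757)    [QR: 3757 ≡ 1 mod 4, sign kept]
  = (232/3757)    [3989 ≡ 232 mod 3757]
  = -(29/3757)    [3757 ≡ 5 mod 8 ⇒ (2/3757)^3 = -1]
  = -(3757/29)    [QR: 29 ≡ 1 mod 4, sign kept]
  = -(16/29)    [3757 ≡ 16 mod 29]
  = -(1/29)    [29 ≡ 5 mod 8 ⇒ (2/29)^4 = +1]
  = -1    [(1/29) = 1]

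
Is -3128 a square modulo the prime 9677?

Reduce the numerator: -3128 ≡ 6549 (mod 9677), so (-3128|9677) = (6549|9677).
6549 ≡ 1 (mod 4), so quadratic reciprocity gives (6549|9677) = (9677|6549). Reduce: 9677 ≡ 3128 (mod 6549). Now have (3128|6549).
Factor out 2: 3128 = 2^3·391. Since 6549 ≡ 5 (mod 8), (2|6549) = -1, and (2|6549)^3 = -1. Now have -(391|6549).
6549 ≡ 1 (mod 4), so quadratic reciprocity gives (391|6549) = (6549|391). Reduce: 6549 ≡ 293 (mod 391). Now have -(293|391).
293 ≡ 1 (mod 4), so quadratic reciprocity gives (293|391) = (391|293). Reduce: 391 ≡ 98 (mod 293). Now have -(98|293).
Factor out 2: 98 = 2·49. Since 293 ≡ 5 (mod 8), (2|293) = -1. Now have (49|293).
49 ≡ 1 (mod 4), so quadratic reciprocity gives (49|293) = (293|49). Reduce: 293 ≡ 48 (mod 49). Now have (48|49).
Factor out 2: 48 = 2^4·3. Since 49 ≡ 1 (mod 8), (2|49) = +1, and (2|49)^4 = +1. Now have (3|49).
49 ≡ 1 (mod 4), so quadratic reciprocity gives (3|49) = (49|3). Reduce: 49 ≡ 1 (mod 3). Now have (1|3).
(1|3) = 1. Collecting the sign factors: 1.
(-3128|9677) = 1, and 9677 is prime, so -3128 is a quadratic residue mod 9677.

yes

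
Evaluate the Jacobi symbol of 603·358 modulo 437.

1

By multiplicativity, (603·358|437) = (603|437)·(358|437).
First factor (603|437):
(603|437)
  = (166|437)    [603 ≡ 166 mod 437]
  = -(83|437)    [437 ≡ 5 mod 8 ⇒ (2|437) = -1]
  = -(437|83)    [QR: 437 ≡ 1 mod 4, sign kept]
  = -(22|83)    [437 ≡ 22 mod 83]
  = (11|83)    [83 ≡ 3 mod 8 ⇒ (2|83) = -1]
  = -(83|11)    [QR: both ≡ 3 mod 4, sign flips]
  = -(6|11)    [83 ≡ 6 mod 11]
  = (3|11)    [11 ≡ 3 mod 8 ⇒ (2|11) = -1]
  = -(11|3)    [QR: both ≡ 3 mod 4, sign flips]
  = -(2|3)    [11 ≡ 2 mod 3]
  = (1|3)    [3 ≡ 3 mod 8 ⇒ (2|3) = -1]
  = 1    [(1|3) = 1]
Second factor (358|437):
(358|437)
  = -(179|437)    [437 ≡ 5 mod 8 ⇒ (2|437) = -1]
  = -(437|179)    [QR: 437 ≡ 1 mod 4, sign kept]
  = -(79|179)    [437 ≡ 79 mod 179]
  = (179|79)    [QR: both ≡ 3 mod 4, sign flips]
  = (21|79)    [179 ≡ 21 mod 79]
  = (79|21)    [QR: 21 ≡ 1 mod 4, sign kept]
  = (16|21)    [79 ≡ 16 mod 21]
  = (1|21)    [21 ≡ 5 mod 8 ⇒ (2|21)^4 = +1]
  = 1    [(1|21) = 1]
Product: (1)·(1) = 1.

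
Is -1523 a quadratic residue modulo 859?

(-1523|859)
  = -(1523|859)    [859 ≡ 3 mod 4 ⇒ (-1|859) = -1]
  = -(664|859)    [1523 ≡ 664 mod 859]
  = (83|859)    [859 ≡ 3 mod 8 ⇒ (2|859)^3 = -1]
  = -(859|83)    [QR: both ≡ 3 mod 4, sign flips]
  = -(29|83)    [859 ≡ 29 mod 83]
  = -(83|29)    [QR: 29 ≡ 1 mod 4, sign kept]
  = -(25|29)    [83 ≡ 25 mod 29]
  = -(29|25)    [QR: 25 ≡ 1 mod 4, sign kept]
  = -(4|25)    [29 ≡ 4 mod 25]
  = -(1|25)    [25 ≡ 1 mod 8 ⇒ (2|25)^2 = +1]
  = -1    [(1|25) = 1]
The Legendre symbol is -1, so x^2 ≡ -1523 (mod 859) has no solution.

no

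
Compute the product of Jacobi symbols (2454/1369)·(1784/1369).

By multiplicativity, (2454·1784/1369) = (2454/1369)·(1784/1369).
First factor (2454/1369):
(2454/1369)
  = (1085/1369)    [2454 ≡ 1085 mod 1369]
  = (1369/1085)    [QR: 1085 ≡ 1 mod 4, sign kept]
  = (284/1085)    [1369 ≡ 284 mod 1085]
  = (71/1085)    [1085 ≡ 5 mod 8 ⇒ (2/1085)^2 = +1]
  = (1085/71)    [QR: 1085 ≡ 1 mod 4, sign kept]
  = (20/71)    [1085 ≡ 20 mod 71]
  = (5/71)    [71 ≡ 7 mod 8 ⇒ (2/71)^2 = +1]
  = (71/5)    [QR: 5 ≡ 1 mod 4, sign kept]
  = (1/5)    [71 ≡ 1 mod 5]
  = 1    [(1/5) = 1]
Second factor (1784/1369):
(1784/1369)
  = (415/1369)    [1784 ≡ 415 mod 1369]
  = (1369/415)    [QR: 1369 ≡ 1 mod 4, sign kept]
  = (124/415)    [1369 ≡ 124 mod 415]
  = (31/415)    [415 ≡ 7 mod 8 ⇒ (2/415)^2 = +1]
  = -(415/31)    [QR: both ≡ 3 mod 4, sign flips]
  = -(12/31)    [415 ≡ 12 mod 31]
  = -(3/31)    [31 ≡ 7 mod 8 ⇒ (2/31)^2 = +1]
  = (31/3)    [QR: both ≡ 3 mod 4, sign flips]
  = (1/3)    [31 ≡ 1 mod 3]
  = 1    [(1/3) = 1]
Product: (1)·(1) = 1.

1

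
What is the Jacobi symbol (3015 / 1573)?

1

(3015 / 1573)
  = (1442 / 1573)    [3015 ≡ 1442 mod 1573]
  = -(721 / 1573)    [1573 ≡ 5 mod 8 ⇒ (2 / 1573) = -1]
  = -(1573 / 721)    [QR: 721 ≡ 1 mod 4, sign kept]
  = -(131 / 721)    [1573 ≡ 131 mod 721]
  = -(721 / 131)    [QR: 721 ≡ 1 mod 4, sign kept]
  = -(66 / 131)    [721 ≡ 66 mod 131]
  = (33 / 131)    [131 ≡ 3 mod 8 ⇒ (2 / 131) = -1]
  = (131 / 33)    [QR: 33 ≡ 1 mod 4, sign kept]
  = (32 / 33)    [131 ≡ 32 mod 33]
  = (1 / 33)    [33 ≡ 1 mod 8 ⇒ (2 / 33)^5 = +1]
  = 1    [(1 / 33) = 1]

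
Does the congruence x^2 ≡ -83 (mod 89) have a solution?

(-83/89)
  = (83/89)    [89 ≡ 1 mod 4 ⇒ (-1/89) = +1]
  = (89/83)    [QR: 89 ≡ 1 mod 4, sign kept]
  = (6/83)    [89 ≡ 6 mod 83]
  = -(3/83)    [83 ≡ 3 mod 8 ⇒ (2/83) = -1]
  = (83/3)    [QR: both ≡ 3 mod 4, sign flips]
  = (2/3)    [83 ≡ 2 mod 3]
  = -(1/3)    [3 ≡ 3 mod 8 ⇒ (2/3) = -1]
  = -1    [(1/3) = 1]
The Legendre symbol is -1, so x^2 ≡ -83 (mod 89) has no solution.

no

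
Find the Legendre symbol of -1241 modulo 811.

Reduce the numerator: -1241 ≡ 381 (mod 811), so (-1241 / 811) = (381 / 811).
381 ≡ 1 (mod 4), so quadratic reciprocity gives (381 / 811) = (811 / 381). Reduce: 811 ≡ 49 (mod 381). Now have (49 / 381).
49 ≡ 1 (mod 4), so quadratic reciprocity gives (49 / 381) = (381 / 49). Reduce: 381 ≡ 38 (mod 49). Now have (38 / 49).
Factor out 2: 38 = 2·19. Since 49 ≡ 1 (mod 8), (2 / 49) = +1. Now have (19 / 49).
49 ≡ 1 (mod 4), so quadratic reciprocity gives (19 / 49) = (49 / 19). Reduce: 49 ≡ 11 (mod 19). Now have (11 / 19).
Both 11 ≡ 3 and 19 ≡ 3 (mod 4), so reciprocity gives (11 / 19) = -(19 / 11). Reduce: 19 ≡ 8 (mod 11). Now have -(8 / 11).
Factor out 2: 8 = 2^3. Since 11 ≡ 3 (mod 8), (2 / 11) = -1, and (2 / 11)^3 = -1. Now have (1 / 11).
(1 / 11) = 1. Collecting the sign factors: 1.

1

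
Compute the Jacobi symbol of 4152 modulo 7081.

Factor out 2: 4152 = 2^3·519. Since 7081 ≡ 1 (mod 8), (2/7081) = +1, and (2/7081)^3 = +1. Now have (519/7081).
7081 ≡ 1 (mod 4), so quadratic reciprocity gives (519/7081) = (7081/519). Reduce: 7081 ≡ 334 (mod 519). Now have (334/519).
Factor out 2: 334 = 2·167. Since 519 ≡ 7 (mod 8), (2/519) = +1. Now have (167/519).
Both 167 ≡ 3 and 519 ≡ 3 (mod 4), so reciprocity gives (167/519) = -(519/167). Reduce: 519 ≡ 18 (mod 167). Now have -(18/167).
Factor out 2: 18 = 2·9. Since 167 ≡ 7 (mod 8), (2/167) = +1. Now have -(9/167).
9 ≡ 1 (mod 4), so quadratic reciprocity gives (9/167) = (167/9). Reduce: 167 ≡ 5 (mod 9). Now have -(5/9).
5 ≡ 1 (mod 4), so quadratic reciprocity gives (5/9) = (9/5). Reduce: 9 ≡ 4 (mod 5). Now have -(4/5).
Factor out 2: 4 = 2^2. Since 5 ≡ 5 (mod 8), (2/5) = -1, and (2/5)^2 = +1. Now have -(1/5).
(1/5) = 1. Collecting the sign factors: -1.

-1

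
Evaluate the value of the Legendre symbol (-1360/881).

(-1360/881)
  = (402/881)    [-1360 ≡ 402 mod 881]
  = (201/881)    [881 ≡ 1 mod 8 ⇒ (2/881) = +1]
  = (881/201)    [QR: 201 ≡ 1 mod 4, sign kept]
  = (77/201)    [881 ≡ 77 mod 201]
  = (201/77)    [QR: 77 ≡ 1 mod 4, sign kept]
  = (47/77)    [201 ≡ 47 mod 77]
  = (77/47)    [QR: 77 ≡ 1 mod 4, sign kept]
  = (30/47)    [77 ≡ 30 mod 47]
  = (15/47)    [47 ≡ 7 mod 8 ⇒ (2/47) = +1]
  = -(47/15)    [QR: both ≡ 3 mod 4, sign flips]
  = -(2/15)    [47 ≡ 2 mod 15]
  = -(1/15)    [15 ≡ 7 mod 8 ⇒ (2/15) = +1]
  = -1    [(1/15) = 1]

-1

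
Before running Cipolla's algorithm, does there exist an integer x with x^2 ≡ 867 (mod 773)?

no

(867/773)
  = (94/773)    [867 ≡ 94 mod 773]
  = -(47/773)    [773 ≡ 5 mod 8 ⇒ (2/773) = -1]
  = -(773/47)    [QR: 773 ≡ 1 mod 4, sign kept]
  = -(21/47)    [773 ≡ 21 mod 47]
  = -(47/21)    [QR: 21 ≡ 1 mod 4, sign kept]
  = -(5/21)    [47 ≡ 5 mod 21]
  = -(21/5)    [QR: 5 ≡ 1 mod 4, sign kept]
  = -(1/5)    [21 ≡ 1 mod 5]
  = -1    [(1/5) = 1]
The Legendre symbol is -1, so x^2 ≡ 867 (mod 773) has no solution.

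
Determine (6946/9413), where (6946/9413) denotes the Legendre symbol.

(6946/9413)
  = -(3473/9413)    [9413 ≡ 5 mod 8 ⇒ (2/9413) = -1]
  = -(9413/3473)    [QR: 3473 ≡ 1 mod 4, sign kept]
  = -(2467/3473)    [9413 ≡ 2467 mod 3473]
  = -(3473/2467)    [QR: 3473 ≡ 1 mod 4, sign kept]
  = -(1006/2467)    [3473 ≡ 1006 mod 2467]
  = (503/2467)    [2467 ≡ 3 mod 8 ⇒ (2/2467) = -1]
  = -(2467/503)    [QR: both ≡ 3 mod 4, sign flips]
  = -(455/503)    [2467 ≡ 455 mod 503]
  = (503/455)    [QR: both ≡ 3 mod 4, sign flips]
  = (48/455)    [503 ≡ 48 mod 455]
  = (3/455)    [455 ≡ 7 mod 8 ⇒ (2/455)^4 = +1]
  = -(455/3)    [QR: both ≡ 3 mod 4, sign flips]
  = -(2/3)    [455 ≡ 2 mod 3]
  = (1/3)    [3 ≡ 3 mod 8 ⇒ (2/3) = -1]
  = 1    [(1/3) = 1]

1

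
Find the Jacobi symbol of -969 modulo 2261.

0

(-969/2261)
  = (1292/2261)    [-969 ≡ 1292 mod 2261]
  = (323/2261)    [2261 ≡ 5 mod 8 ⇒ (2/2261)^2 = +1]
  = (2261/323)    [QR: 2261 ≡ 1 mod 4, sign kept]
  = (0/323)    [2261 ≡ 0 mod 323]
  = 0    [numerator 0, gcd > 1]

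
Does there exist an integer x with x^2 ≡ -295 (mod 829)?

Reduce the numerator: -295 ≡ 534 (mod 829), so (-295/829) = (534/829).
Factor out 2: 534 = 2·267. Since 829 ≡ 5 (mod 8), (2/829) = -1. Now have -(267/829).
829 ≡ 1 (mod 4), so quadratic reciprocity gives (267/829) = (829/267). Reduce: 829 ≡ 28 (mod 267). Now have -(28/267).
Factor out 2: 28 = 2^2·7. Since 267 ≡ 3 (mod 8), (2/267) = -1, and (2/267)^2 = +1. Now have -(7/267).
Both 7 ≡ 3 and 267 ≡ 3 (mod 4), so reciprocity gives (7/267) = -(267/7). Reduce: 267 ≡ 1 (mod 7). Now have (1/7).
(1/7) = 1. Collecting the sign factors: 1.
The Legendre symbol is 1, so x^2 ≡ -295 (mod 829) has solution.

yes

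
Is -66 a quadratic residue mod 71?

(-66/71)
  = -(66/71)    [71 ≡ 3 mod 4 ⇒ (-1/71) = -1]
  = -(33/71)    [71 ≡ 7 mod 8 ⇒ (2/71) = +1]
  = -(71/33)    [QR: 33 ≡ 1 mod 4, sign kept]
  = -(5/33)    [71 ≡ 5 mod 33]
  = -(33/5)    [QR: 5 ≡ 1 mod 4, sign kept]
  = -(3/5)    [33 ≡ 3 mod 5]
  = -(5/3)    [QR: 5 ≡ 1 mod 4, sign kept]
  = -(2/3)    [5 ≡ 2 mod 3]
  = (1/3)    [3 ≡ 3 mod 8 ⇒ (2/3) = -1]
  = 1    [(1/3) = 1]
(-66/71) = 1, and 71 is prime, so -66 is a quadratic residue mod 71.

yes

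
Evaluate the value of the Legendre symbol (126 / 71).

-1

(126 / 71)
  = (55 / 71)    [126 ≡ 55 mod 71]
  = -(71 / 55)    [QR: both ≡ 3 mod 4, sign flips]
  = -(16 / 55)    [71 ≡ 16 mod 55]
  = -(1 / 55)    [55 ≡ 7 mod 8 ⇒ (2 / 55)^4 = +1]
  = -1    [(1 / 55) = 1]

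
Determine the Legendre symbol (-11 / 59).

Reduce the numerator: -11 ≡ 48 (mod 59), so (-11 / 59) = (48 / 59).
Factor out 2: 48 = 2^4·3. Since 59 ≡ 3 (mod 8), (2 / 59) = -1, and (2 / 59)^4 = +1. Now have (3 / 59).
Both 3 ≡ 3 and 59 ≡ 3 (mod 4), so reciprocity gives (3 / 59) = -(59 / 3). Reduce: 59 ≡ 2 (mod 3). Now have -(2 / 3).
Factor out 2: 2 = 2. Since 3 ≡ 3 (mod 8), (2 / 3) = -1. Now have (1 / 3).
(1 / 3) = 1. Collecting the sign factors: 1.

1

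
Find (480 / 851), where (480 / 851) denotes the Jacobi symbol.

(480 / 851)
  = -(15 / 851)    [851 ≡ 3 mod 8 ⇒ (2 / 851)^5 = -1]
  = (851 / 15)    [QR: both ≡ 3 mod 4, sign flips]
  = (11 / 15)    [851 ≡ 11 mod 15]
  = -(15 / 11)    [QR: both ≡ 3 mod 4, sign flips]
  = -(4 / 11)    [15 ≡ 4 mod 11]
  = -(1 / 11)    [11 ≡ 3 mod 8 ⇒ (2 / 11)^2 = +1]
  = -1    [(1 / 11) = 1]

-1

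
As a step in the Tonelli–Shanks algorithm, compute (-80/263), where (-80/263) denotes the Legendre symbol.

1

Reduce the numerator: -80 ≡ 183 (mod 263), so (-80/263) = (183/263).
Both 183 ≡ 3 and 263 ≡ 3 (mod 4), so reciprocity gives (183/263) = -(263/183). Reduce: 263 ≡ 80 (mod 183). Now have -(80/183).
Factor out 2: 80 = 2^4·5. Since 183 ≡ 7 (mod 8), (2/183) = +1, and (2/183)^4 = +1. Now have -(5/183).
5 ≡ 1 (mod 4), so quadratic reciprocity gives (5/183) = (183/5). Reduce: 183 ≡ 3 (mod 5). Now have -(3/5).
5 ≡ 1 (mod 4), so quadratic reciprocity gives (3/5) = (5/3). Reduce: 5 ≡ 2 (mod 3). Now have -(2/3).
Factor out 2: 2 = 2. Since 3 ≡ 3 (mod 8), (2/3) = -1. Now have (1/3).
(1/3) = 1. Collecting the sign factors: 1.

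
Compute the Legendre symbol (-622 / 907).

(-622 / 907)
  = (285 / 907)    [-622 ≡ 285 mod 907]
  = (907 / 285)    [QR: 285 ≡ 1 mod 4, sign kept]
  = (52 / 285)    [907 ≡ 52 mod 285]
  = (13 / 285)    [285 ≡ 5 mod 8 ⇒ (2 / 285)^2 = +1]
  = (285 / 13)    [QR: 13 ≡ 1 mod 4, sign kept]
  = (12 / 13)    [285 ≡ 12 mod 13]
  = (3 / 13)    [13 ≡ 5 mod 8 ⇒ (2 / 13)^2 = +1]
  = (13 / 3)    [QR: 13 ≡ 1 mod 4, sign kept]
  = (1 / 3)    [13 ≡ 1 mod 3]
  = 1    [(1 / 3) = 1]

1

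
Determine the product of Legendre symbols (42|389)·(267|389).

1

By multiplicativity, (42·267|389) = (42|389)·(267|389).
First factor (42|389):
Factor out 2: 42 = 2·21. Since 389 ≡ 5 (mod 8), (2|389) = -1. Now have -(21|389).
21 ≡ 1 (mod 4), so quadratic reciprocity gives (21|389) = (389|21). Reduce: 389 ≡ 11 (mod 21). Now have -(11|21).
21 ≡ 1 (mod 4), so quadratic reciprocity gives (11|21) = (21|11). Reduce: 21 ≡ 10 (mod 11). Now have -(10|11).
Factor out 2: 10 = 2·5. Since 11 ≡ 3 (mod 8), (2|11) = -1. Now have (5|11).
5 ≡ 1 (mod 4), so quadratic reciprocity gives (5|11) = (11|5). Reduce: 11 ≡ 1 (mod 5). Now have (1|5).
(1|5) = 1. Collecting the sign factors: 1.
Second factor (267|389):
389 ≡ 1 (mod 4), so quadratic reciprocity gives (267|389) = (389|267). Reduce: 389 ≡ 122 (mod 267). Now have (122|267).
Factor out 2: 122 = 2·61. Since 267 ≡ 3 (mod 8), (2|267) = -1. Now have -(61|267).
61 ≡ 1 (mod 4), so quadratic reciprocity gives (61|267) = (267|61). Reduce: 267 ≡ 23 (mod 61). Now have -(23|61).
61 ≡ 1 (mod 4), so quadratic reciprocity gives (23|61) = (61|23). Reduce: 61 ≡ 15 (mod 23). Now have -(15|23).
Both 15 ≡ 3 and 23 ≡ 3 (mod 4), so reciprocity gives (15|23) = -(23|15). Reduce: 23 ≡ 8 (mod 15). Now have (8|15).
Factor out 2: 8 = 2^3. Since 15 ≡ 7 (mod 8), (2|15) = +1, and (2|15)^3 = +1. Now have (1|15).
(1|15) = 1. Collecting the sign factors: 1.
Product: (1)·(1) = 1.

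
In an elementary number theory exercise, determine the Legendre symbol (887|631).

1

(887|631)
  = (256|631)    [887 ≡ 256 mod 631]
  = (1|631)    [631 ≡ 7 mod 8 ⇒ (2|631)^8 = +1]
  = 1    [(1|631) = 1]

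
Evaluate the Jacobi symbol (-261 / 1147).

-1

Reduce the numerator: -261 ≡ 886 (mod 1147), so (-261 / 1147) = (886 / 1147).
Factor out 2: 886 = 2·443. Since 1147 ≡ 3 (mod 8), (2 / 1147) = -1. Now have -(443 / 1147).
Both 443 ≡ 3 and 1147 ≡ 3 (mod 4), so reciprocity gives (443 / 1147) = -(1147 / 443). Reduce: 1147 ≡ 261 (mod 443). Now have (261 / 443).
261 ≡ 1 (mod 4), so quadratic reciprocity gives (261 / 443) = (443 / 261). Reduce: 443 ≡ 182 (mod 261). Now have (182 / 261).
Factor out 2: 182 = 2·91. Since 261 ≡ 5 (mod 8), (2 / 261) = -1. Now have -(91 / 261).
261 ≡ 1 (mod 4), so quadratic reciprocity gives (91 / 261) = (261 / 91). Reduce: 261 ≡ 79 (mod 91). Now have -(79 / 91).
Both 79 ≡ 3 and 91 ≡ 3 (mod 4), so reciprocity gives (79 / 91) = -(91 / 79). Reduce: 91 ≡ 12 (mod 79). Now have (12 / 79).
Factor out 2: 12 = 2^2·3. Since 79 ≡ 7 (mod 8), (2 / 79) = +1, and (2 / 79)^2 = +1. Now have (3 / 79).
Both 3 ≡ 3 and 79 ≡ 3 (mod 4), so reciprocity gives (3 / 79) = -(79 / 3). Reduce: 79 ≡ 1 (mod 3). Now have -(1 / 3).
(1 / 3) = 1. Collecting the sign factors: -1.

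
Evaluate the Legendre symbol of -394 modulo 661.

Reduce the numerator: -394 ≡ 267 (mod 661), so (-394/661) = (267/661).
661 ≡ 1 (mod 4), so quadratic reciprocity gives (267/661) = (661/267). Reduce: 661 ≡ 127 (mod 267). Now have (127/267).
Both 127 ≡ 3 and 267 ≡ 3 (mod 4), so reciprocity gives (127/267) = -(267/127). Reduce: 267 ≡ 13 (mod 127). Now have -(13/127).
13 ≡ 1 (mod 4), so quadratic reciprocity gives (13/127) = (127/13). Reduce: 127 ≡ 10 (mod 13). Now have -(10/13).
Factor out 2: 10 = 2·5. Since 13 ≡ 5 (mod 8), (2/13) = -1. Now have (5/13).
5 ≡ 1 (mod 4), so quadratic reciprocity gives (5/13) = (13/5). Reduce: 13 ≡ 3 (mod 5). Now have (3/5).
5 ≡ 1 (mod 4), so quadratic reciprocity gives (3/5) = (5/3). Reduce: 5 ≡ 2 (mod 3). Now have (2/3).
Factor out 2: 2 = 2. Since 3 ≡ 3 (mod 8), (2/3) = -1. Now have -(1/3).
(1/3) = 1. Collecting the sign factors: -1.

-1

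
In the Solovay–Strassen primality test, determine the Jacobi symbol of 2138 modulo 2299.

Factor out 2: 2138 = 2·1069. Since 2299 ≡ 3 (mod 8), (2/2299) = -1. Now have -(1069/2299).
1069 ≡ 1 (mod 4), so quadratic reciprocity gives (1069/2299) = (2299/1069). Reduce: 2299 ≡ 161 (mod 1069). Now have -(161/1069).
161 ≡ 1 (mod 4), so quadratic reciprocity gives (161/1069) = (1069/161). Reduce: 1069 ≡ 103 (mod 161). Now have -(103/161).
161 ≡ 1 (mod 4), so quadratic reciprocity gives (103/161) = (161/103). Reduce: 161 ≡ 58 (mod 103). Now have -(58/103).
Factor out 2: 58 = 2·29. Since 103 ≡ 7 (mod 8), (2/103) = +1. Now have -(29/103).
29 ≡ 1 (mod 4), so quadratic reciprocity gives (29/103) = (103/29). Reduce: 103 ≡ 16 (mod 29). Now have -(16/29).
Factor out 2: 16 = 2^4. Since 29 ≡ 5 (mod 8), (2/29) = -1, and (2/29)^4 = +1. Now have -(1/29).
(1/29) = 1. Collecting the sign factors: -1.

-1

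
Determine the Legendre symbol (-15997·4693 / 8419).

-1

By multiplicativity, (-15997·4693 / 8419) = (-15997 / 8419)·(4693 / 8419).
First factor (-15997 / 8419):
(-15997 / 8419)
  = -(15997 / 8419)    [8419 ≡ 3 mod 4 ⇒ (-1 / 8419) = -1]
  = -(7578 / 8419)    [15997 ≡ 7578 mod 8419]
  = (3789 / 8419)    [8419 ≡ 3 mod 8 ⇒ (2 / 8419) = -1]
  = (8419 / 3789)    [QR: 3789 ≡ 1 mod 4, sign kept]
  = (841 / 3789)    [8419 ≡ 841 mod 3789]
  = (3789 / 841)    [QR: 841 ≡ 1 mod 4, sign kept]
  = (425 / 841)    [3789 ≡ 425 mod 841]
  = (841 / 425)    [QR: 425 ≡ 1 mod 4, sign kept]
  = (416 / 425)    [841 ≡ 416 mod 425]
  = (13 / 425)    [425 ≡ 1 mod 8 ⇒ (2 / 425)^5 = +1]
  = (425 / 13)    [QR: 13 ≡ 1 mod 4, sign kept]
  = (9 / 13)    [425 ≡ 9 mod 13]
  = (13 / 9)    [QR: 9 ≡ 1 mod 4, sign kept]
  = (4 / 9)    [13 ≡ 4 mod 9]
  = (1 / 9)    [9 ≡ 1 mod 8 ⇒ (2 / 9)^2 = +1]
  = 1    [(1 / 9) = 1]
Second factor (4693 / 8419):
(4693 / 8419)
  = (8419 / 4693)    [QR: 4693 ≡ 1 mod 4, sign kept]
  = (3726 / 4693)    [8419 ≡ 3726 mod 4693]
  = -(1863 / 4693)    [4693 ≡ 5 mod 8 ⇒ (2 / 4693) = -1]
  = -(4693 / 1863)    [QR: 4693 ≡ 1 mod 4, sign kept]
  = -(967 / 1863)    [4693 ≡ 967 mod 1863]
  = (1863 / 967)    [QR: both ≡ 3 mod 4, sign flips]
  = (896 / 967)    [1863 ≡ 896 mod 967]
  = (7 / 967)    [967 ≡ 7 mod 8 ⇒ (2 / 967)^7 = +1]
  = -(967 / 7)    [QR: both ≡ 3 mod 4, sign flips]
  = -(1 / 7)    [967 ≡ 1 mod 7]
  = -1    [(1 / 7) = 1]
Product: (1)·(-1) = -1.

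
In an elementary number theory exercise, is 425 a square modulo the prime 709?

no

425 ≡ 1 (mod 4), so quadratic reciprocity gives (425|709) = (709|425). Reduce: 709 ≡ 284 (mod 425). Now have (284|425).
Factor out 2: 284 = 2^2·71. Since 425 ≡ 1 (mod 8), (2|425) = +1, and (2|425)^2 = +1. Now have (71|425).
425 ≡ 1 (mod 4), so quadratic reciprocity gives (71|425) = (425|71). Reduce: 425 ≡ 70 (mod 71). Now have (70|71).
Factor out 2: 70 = 2·35. Since 71 ≡ 7 (mod 8), (2|71) = +1. Now have (35|71).
Both 35 ≡ 3 and 71 ≡ 3 (mod 4), so reciprocity gives (35|71) = -(71|35). Reduce: 71 ≡ 1 (mod 35). Now have -(1|35).
(1|35) = 1. Collecting the sign factors: -1.
(425|709) = -1, and 709 is prime, so 425 is not a quadratic residue mod 709.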